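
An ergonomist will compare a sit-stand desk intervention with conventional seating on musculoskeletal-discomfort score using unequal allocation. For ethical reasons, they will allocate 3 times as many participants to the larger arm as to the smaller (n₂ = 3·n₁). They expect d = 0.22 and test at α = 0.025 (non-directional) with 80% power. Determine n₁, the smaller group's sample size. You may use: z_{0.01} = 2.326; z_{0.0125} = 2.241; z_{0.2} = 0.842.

n₁ = 262

With allocation ratio k = n₂/n₁ = 3, Var(x̄₁−x̄₂) = σ²(1/n₁ + 1/(k·n₁)) = σ²·(k+1)/(k·n₁).
So n₁ = (1 + 1/k)·((z_{α/2} + z_β)/d)² = 1.333 × (3.083/0.22)².
n₁ = 1.333 × 196.38 = 261.8.
Round up: n₁ = 262, giving n₂ = 3 × 262 = 786.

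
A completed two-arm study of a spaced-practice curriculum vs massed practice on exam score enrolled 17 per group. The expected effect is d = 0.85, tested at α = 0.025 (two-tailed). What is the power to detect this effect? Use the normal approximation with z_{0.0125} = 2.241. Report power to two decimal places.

power ≈ 0.59

For two equal groups, power = Φ(d·√(n/2) − z_{α/2}).
d·√(n/2) = 0.85 × √(17/2) = 0.85 × 2.915 = 2.478.
z_β = 2.478 − 2.241 = 0.237.
Power = Φ(0.237) = 0.594.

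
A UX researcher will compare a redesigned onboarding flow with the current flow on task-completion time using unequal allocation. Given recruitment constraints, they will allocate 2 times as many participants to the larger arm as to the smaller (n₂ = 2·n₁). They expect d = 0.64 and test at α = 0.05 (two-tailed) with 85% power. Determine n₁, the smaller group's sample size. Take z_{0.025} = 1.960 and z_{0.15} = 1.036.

n₁ = 33

With allocation ratio k = n₂/n₁ = 2, Var(x̄₁−x̄₂) = σ²(1/n₁ + 1/(k·n₁)) = σ²·(k+1)/(k·n₁).
So n₁ = (1 + 1/k)·((z_{α/2} + z_β)/d)² = 1.500 × (2.996/0.64)².
n₁ = 1.500 × 21.91 = 32.9.
Round up: n₁ = 33, giving n₂ = 2 × 33 = 66.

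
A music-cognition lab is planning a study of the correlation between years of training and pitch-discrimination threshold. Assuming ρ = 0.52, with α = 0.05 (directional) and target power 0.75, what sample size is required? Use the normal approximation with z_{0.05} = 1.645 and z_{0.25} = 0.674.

Fisher's z: C = ½·ln((1+r)/(1−r)) = ½·ln(3.1667) = 0.5763.
n = ((z_{α} + z_β)/C)² + 3.
(1.645 + 0.674) / 0.5763 = 2.319 / 0.5763 = 4.024.
n = 4.024² + 3 = 16.19 + 3 = 19.2.
Round up.

n = 20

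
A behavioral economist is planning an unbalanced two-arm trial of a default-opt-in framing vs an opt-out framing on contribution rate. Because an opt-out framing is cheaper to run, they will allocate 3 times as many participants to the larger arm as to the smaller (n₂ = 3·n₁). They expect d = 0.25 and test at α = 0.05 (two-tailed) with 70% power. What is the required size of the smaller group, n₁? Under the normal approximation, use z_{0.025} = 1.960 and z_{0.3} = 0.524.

n₁ = 132

With allocation ratio k = n₂/n₁ = 3, Var(x̄₁−x̄₂) = σ²(1/n₁ + 1/(k·n₁)) = σ²·(k+1)/(k·n₁).
So n₁ = (1 + 1/k)·((z_{α/2} + z_β)/d)² = 1.333 × (2.484/0.25)².
n₁ = 1.333 × 98.72 = 131.6.
Round up: n₁ = 132, giving n₂ = 3 × 132 = 396.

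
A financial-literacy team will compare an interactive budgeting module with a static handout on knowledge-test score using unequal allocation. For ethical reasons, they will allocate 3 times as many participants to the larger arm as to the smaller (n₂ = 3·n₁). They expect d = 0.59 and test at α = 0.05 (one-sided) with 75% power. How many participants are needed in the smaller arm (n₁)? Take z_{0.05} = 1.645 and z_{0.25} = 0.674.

With allocation ratio k = n₂/n₁ = 3, Var(x̄₁−x̄₂) = σ²(1/n₁ + 1/(k·n₁)) = σ²·(k+1)/(k·n₁).
So n₁ = (1 + 1/k)·((z_{α} + z_β)/d)² = 1.333 × (2.319/0.59)².
n₁ = 1.333 × 15.45 = 20.6.
Round up: n₁ = 21, giving n₂ = 3 × 21 = 63.

n₁ = 21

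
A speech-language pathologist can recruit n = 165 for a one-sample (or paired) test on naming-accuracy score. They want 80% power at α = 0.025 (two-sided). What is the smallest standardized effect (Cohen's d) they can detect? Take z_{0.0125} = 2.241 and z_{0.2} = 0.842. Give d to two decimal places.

d_min ≈ 0.24

For a single sample (or paired design) of n = 165: d_min = (z_{α/2} + z_β)/√n.
z-sum = 2.241 + 0.842 = 3.083.
d_min = 3.083 / √165 = 3.083 / 12.845 = 0.240.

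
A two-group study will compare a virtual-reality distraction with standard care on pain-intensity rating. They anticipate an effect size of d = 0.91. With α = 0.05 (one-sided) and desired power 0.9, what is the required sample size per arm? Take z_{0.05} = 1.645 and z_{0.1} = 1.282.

n = 21 per group

For two independent groups with equal n: n = 2·((z_{α} + z_β) / d)².
z_{α} + z_β = 1.645 + 1.282 = 2.927.
n = 2 × (2.927 / 0.91)² = 2 × 3.216² = 2 × 10.35 = 20.7.
Round up to the next whole participant.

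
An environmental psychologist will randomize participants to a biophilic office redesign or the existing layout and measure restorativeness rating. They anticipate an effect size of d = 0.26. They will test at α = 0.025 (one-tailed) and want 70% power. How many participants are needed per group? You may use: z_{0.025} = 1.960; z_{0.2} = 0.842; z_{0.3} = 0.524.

For two independent groups with equal n: n = 2·((z_{α} + z_β) / d)².
z_{α} + z_β = 1.960 + 0.524 = 2.484.
n = 2 × (2.484 / 0.26)² = 2 × 9.554² = 2 × 91.28 = 182.6.
Round up to the next whole participant.

n = 183 per group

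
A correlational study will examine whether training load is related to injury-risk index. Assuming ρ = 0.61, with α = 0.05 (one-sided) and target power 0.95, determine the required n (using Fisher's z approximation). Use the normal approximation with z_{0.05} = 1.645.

n = 25

Fisher's z: C = ½·ln((1+r)/(1−r)) = ½·ln(4.1282) = 0.7089.
n = ((z_{α} + z_β)/C)² + 3.
(1.645 + 1.645) / 0.7089 = 3.290 / 0.7089 = 4.641.
n = 4.641² + 3 = 21.54 + 3 = 24.5.
Round up.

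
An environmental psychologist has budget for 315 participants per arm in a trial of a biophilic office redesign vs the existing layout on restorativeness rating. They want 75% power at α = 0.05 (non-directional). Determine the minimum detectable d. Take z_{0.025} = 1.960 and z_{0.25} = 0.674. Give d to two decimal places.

d_min ≈ 0.21

For two independent groups of n = 315 each: d_min = (z_{α/2} + z_β)·√(2/n).
z-sum = 1.960 + 0.674 = 2.634.
d_min = 2.634 × √(2/315) = 2.634 × 0.0797 = 0.210.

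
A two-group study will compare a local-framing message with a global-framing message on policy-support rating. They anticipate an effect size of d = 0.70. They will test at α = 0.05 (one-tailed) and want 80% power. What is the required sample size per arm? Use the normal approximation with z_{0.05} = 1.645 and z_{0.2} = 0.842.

n = 26 per group

For two independent groups with equal n: n = 2·((z_{α} + z_β) / d)².
z_{α} + z_β = 1.645 + 0.842 = 2.487.
n = 2 × (2.487 / 0.70)² = 2 × 3.553² = 2 × 12.62 = 25.2.
Round up to the next whole participant.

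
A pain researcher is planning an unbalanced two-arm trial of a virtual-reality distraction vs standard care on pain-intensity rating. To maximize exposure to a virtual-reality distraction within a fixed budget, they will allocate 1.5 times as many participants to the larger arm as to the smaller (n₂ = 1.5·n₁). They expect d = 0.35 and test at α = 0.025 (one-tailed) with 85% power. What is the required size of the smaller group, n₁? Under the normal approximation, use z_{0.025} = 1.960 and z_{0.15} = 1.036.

With allocation ratio k = n₂/n₁ = 1.5, Var(x̄₁−x̄₂) = σ²(1/n₁ + 1/(k·n₁)) = σ²·(k+1)/(k·n₁).
So n₁ = (1 + 1/k)·((z_{α} + z_β)/d)² = 1.667 × (2.996/0.35)².
n₁ = 1.667 × 73.27 = 122.1.
Round up: n₁ = 123, giving n₂ = ⌈1.5 × 123⌉ = ⌈184.5⌉ = 185.

n₁ = 123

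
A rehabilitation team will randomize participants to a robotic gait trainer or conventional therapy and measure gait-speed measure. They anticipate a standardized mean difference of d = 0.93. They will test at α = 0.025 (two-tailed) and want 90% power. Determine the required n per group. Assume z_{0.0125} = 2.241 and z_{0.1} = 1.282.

n = 29 per group

For two independent groups with equal n: n = 2·((z_{α/2} + z_β) / d)².
z_{α/2} + z_β = 2.241 + 1.282 = 3.523.
n = 2 × (3.523 / 0.93)² = 2 × 3.788² = 2 × 14.35 = 28.7.
Round up to the next whole participant.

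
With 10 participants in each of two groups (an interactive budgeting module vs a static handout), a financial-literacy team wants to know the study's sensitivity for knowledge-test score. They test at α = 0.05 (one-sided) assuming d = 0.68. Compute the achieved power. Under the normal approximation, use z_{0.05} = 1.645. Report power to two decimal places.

power ≈ 0.45

For two equal groups, power = Φ(d·√(n/2) − z_{α}).
d·√(n/2) = 0.68 × √(10/2) = 0.68 × 2.236 = 1.521.
z_β = 1.521 − 1.645 = -0.124.
Power = Φ(-0.124) = 0.450.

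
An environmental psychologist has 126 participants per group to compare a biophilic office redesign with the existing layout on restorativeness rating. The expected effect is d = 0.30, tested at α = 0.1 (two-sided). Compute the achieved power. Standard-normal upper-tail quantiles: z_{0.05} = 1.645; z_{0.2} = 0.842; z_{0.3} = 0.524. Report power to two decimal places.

power ≈ 0.77

For two equal groups, power = Φ(d·√(n/2) − z_{α/2}).
d·√(n/2) = 0.30 × √(126/2) = 0.30 × 7.937 = 2.381.
z_β = 2.381 − 1.645 = 0.736.
Power = Φ(0.736) = 0.769.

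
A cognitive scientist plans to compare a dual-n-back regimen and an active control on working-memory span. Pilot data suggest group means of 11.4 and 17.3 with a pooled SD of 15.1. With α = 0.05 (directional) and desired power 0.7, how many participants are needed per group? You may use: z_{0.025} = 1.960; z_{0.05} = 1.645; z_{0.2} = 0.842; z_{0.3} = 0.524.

Cohen's d = |M₁ − M₂| / SD_pooled = |11.4 − 17.3| / 15.1 = 5.9 / 15.1 = 0.391.
For two independent groups with equal n: n = 2·((z_{α} + z_β) / d)².
z_{α} + z_β = 1.645 + 0.524 = 2.169.
n = 2 × (2.169 / 0.391)² = 2 × 5.547² = 2 × 30.77 = 61.5.
Round up to the next whole participant.

n = 62 per group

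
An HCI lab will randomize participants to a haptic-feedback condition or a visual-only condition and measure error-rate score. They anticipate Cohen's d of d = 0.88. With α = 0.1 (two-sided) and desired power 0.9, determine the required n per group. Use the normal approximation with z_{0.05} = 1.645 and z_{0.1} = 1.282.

n = 23 per group

For two independent groups with equal n: n = 2·((z_{α/2} + z_β) / d)².
z_{α/2} + z_β = 1.645 + 1.282 = 2.927.
n = 2 × (2.927 / 0.88)² = 2 × 3.326² = 2 × 11.06 = 22.1.
Round up to the next whole participant.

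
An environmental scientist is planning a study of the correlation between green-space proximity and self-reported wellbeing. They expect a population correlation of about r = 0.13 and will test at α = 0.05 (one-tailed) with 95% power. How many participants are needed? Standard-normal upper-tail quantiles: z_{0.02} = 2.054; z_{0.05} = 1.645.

n = 637

Fisher's z: C = ½·ln((1+r)/(1−r)) = ½·ln(1.2989) = 0.1307.
n = ((z_{α} + z_β)/C)² + 3.
(1.645 + 1.645) / 0.1307 = 3.290 / 0.1307 = 25.172.
n = 25.172² + 3 = 633.64 + 3 = 636.6.
Round up.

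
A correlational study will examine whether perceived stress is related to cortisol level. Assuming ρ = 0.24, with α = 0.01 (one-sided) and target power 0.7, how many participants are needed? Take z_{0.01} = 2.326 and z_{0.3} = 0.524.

n = 139

Fisher's z: C = ½·ln((1+r)/(1−r)) = ½·ln(1.6316) = 0.2448.
n = ((z_{α} + z_β)/C)² + 3.
(2.326 + 0.524) / 0.2448 = 2.850 / 0.2448 = 11.642.
n = 11.642² + 3 = 135.54 + 3 = 138.5.
Round up.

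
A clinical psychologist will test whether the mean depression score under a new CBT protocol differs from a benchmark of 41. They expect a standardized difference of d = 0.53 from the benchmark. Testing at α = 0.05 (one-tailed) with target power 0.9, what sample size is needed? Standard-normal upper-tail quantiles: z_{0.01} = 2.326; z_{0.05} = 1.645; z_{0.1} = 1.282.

For a one-sample test: n = ((z_{α} + z_β) / d)².
z_{α} + z_β = 1.645 + 1.282 = 2.927.
n = (2.927 / 0.53)² = 5.523² = 30.50.
Round up.

n = 31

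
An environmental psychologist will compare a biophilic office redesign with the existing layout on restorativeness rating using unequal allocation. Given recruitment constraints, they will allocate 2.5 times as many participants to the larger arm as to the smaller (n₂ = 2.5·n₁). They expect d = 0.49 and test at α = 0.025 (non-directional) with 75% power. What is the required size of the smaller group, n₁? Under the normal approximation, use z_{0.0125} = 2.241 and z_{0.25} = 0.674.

With allocation ratio k = n₂/n₁ = 2.5, Var(x̄₁−x̄₂) = σ²(1/n₁ + 1/(k·n₁)) = σ²·(k+1)/(k·n₁).
So n₁ = (1 + 1/k)·((z_{α/2} + z_β)/d)² = 1.400 × (2.915/0.49)².
n₁ = 1.400 × 35.39 = 49.5.
Round up: n₁ = 50, giving n₂ = 2.5 × 50 = 125.

n₁ = 50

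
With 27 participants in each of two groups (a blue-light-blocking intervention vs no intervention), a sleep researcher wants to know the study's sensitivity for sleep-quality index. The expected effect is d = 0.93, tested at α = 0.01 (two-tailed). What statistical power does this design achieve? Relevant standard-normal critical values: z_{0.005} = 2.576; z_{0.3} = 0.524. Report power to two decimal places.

power ≈ 0.80

For two equal groups, power = Φ(d·√(n/2) − z_{α/2}).
d·√(n/2) = 0.93 × √(27/2) = 0.93 × 3.674 = 3.417.
z_β = 3.417 − 2.576 = 0.841.
Power = Φ(0.841) = 0.800.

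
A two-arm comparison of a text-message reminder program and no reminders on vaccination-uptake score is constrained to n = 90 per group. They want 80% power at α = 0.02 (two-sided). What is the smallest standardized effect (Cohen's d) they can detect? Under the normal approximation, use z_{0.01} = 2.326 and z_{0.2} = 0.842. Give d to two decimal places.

d_min ≈ 0.47

For two independent groups of n = 90 each: d_min = (z_{α/2} + z_β)·√(2/n).
z-sum = 2.326 + 0.842 = 3.168.
d_min = 3.168 × √(2/90) = 3.168 × 0.1491 = 0.472.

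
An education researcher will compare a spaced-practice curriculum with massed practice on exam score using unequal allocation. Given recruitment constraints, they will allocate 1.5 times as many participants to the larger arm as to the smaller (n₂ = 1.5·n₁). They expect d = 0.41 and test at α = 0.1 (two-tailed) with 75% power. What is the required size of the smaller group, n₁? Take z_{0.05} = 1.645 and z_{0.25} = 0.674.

With allocation ratio k = n₂/n₁ = 1.5, Var(x̄₁−x̄₂) = σ²(1/n₁ + 1/(k·n₁)) = σ²·(k+1)/(k·n₁).
So n₁ = (1 + 1/k)·((z_{α/2} + z_β)/d)² = 1.667 × (2.319/0.41)².
n₁ = 1.667 × 31.99 = 53.3.
Round up: n₁ = 54, giving n₂ = 1.5 × 54 = 81.

n₁ = 54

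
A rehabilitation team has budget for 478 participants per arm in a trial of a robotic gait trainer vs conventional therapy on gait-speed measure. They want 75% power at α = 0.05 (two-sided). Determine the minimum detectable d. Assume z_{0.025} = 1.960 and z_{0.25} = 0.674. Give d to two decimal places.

For two independent groups of n = 478 each: d_min = (z_{α/2} + z_β)·√(2/n).
z-sum = 1.960 + 0.674 = 2.634.
d_min = 2.634 × √(2/478) = 2.634 × 0.0647 = 0.170.

d_min ≈ 0.17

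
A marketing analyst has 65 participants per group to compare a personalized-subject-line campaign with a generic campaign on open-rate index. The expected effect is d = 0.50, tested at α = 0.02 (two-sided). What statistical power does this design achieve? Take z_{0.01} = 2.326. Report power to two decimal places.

power ≈ 0.70

For two equal groups, power = Φ(d·√(n/2) − z_{α/2}).
d·√(n/2) = 0.50 × √(65/2) = 0.50 × 5.701 = 2.850.
z_β = 2.850 − 2.326 = 0.524.
Power = Φ(0.524) = 0.700.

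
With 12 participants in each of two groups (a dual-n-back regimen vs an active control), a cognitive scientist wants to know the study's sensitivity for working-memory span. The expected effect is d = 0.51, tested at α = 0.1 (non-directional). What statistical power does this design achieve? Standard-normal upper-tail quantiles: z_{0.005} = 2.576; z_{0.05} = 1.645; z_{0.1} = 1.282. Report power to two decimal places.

power ≈ 0.35

For two equal groups, power = Φ(d·√(n/2) − z_{α/2}).
d·√(n/2) = 0.51 × √(12/2) = 0.51 × 2.449 = 1.249.
z_β = 1.249 − 1.645 = -0.396.
Power = Φ(-0.396) = 0.346.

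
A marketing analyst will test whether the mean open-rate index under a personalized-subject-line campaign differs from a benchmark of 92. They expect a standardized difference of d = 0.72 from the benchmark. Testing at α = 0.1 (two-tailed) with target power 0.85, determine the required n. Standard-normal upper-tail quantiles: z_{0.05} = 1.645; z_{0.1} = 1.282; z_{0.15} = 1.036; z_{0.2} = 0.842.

n = 14

For a one-sample test: n = ((z_{α/2} + z_β) / d)².
z_{α/2} + z_β = 1.645 + 1.036 = 2.681.
n = (2.681 / 0.72)² = 3.724² = 13.87.
Round up.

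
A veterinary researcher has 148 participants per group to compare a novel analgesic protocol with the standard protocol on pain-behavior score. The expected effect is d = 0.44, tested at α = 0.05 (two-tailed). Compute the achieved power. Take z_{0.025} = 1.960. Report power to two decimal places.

power ≈ 0.97

For two equal groups, power = Φ(d·√(n/2) − z_{α/2}).
d·√(n/2) = 0.44 × √(148/2) = 0.44 × 8.602 = 3.785.
z_β = 3.785 − 1.960 = 1.825.
Power = Φ(1.825) = 0.966.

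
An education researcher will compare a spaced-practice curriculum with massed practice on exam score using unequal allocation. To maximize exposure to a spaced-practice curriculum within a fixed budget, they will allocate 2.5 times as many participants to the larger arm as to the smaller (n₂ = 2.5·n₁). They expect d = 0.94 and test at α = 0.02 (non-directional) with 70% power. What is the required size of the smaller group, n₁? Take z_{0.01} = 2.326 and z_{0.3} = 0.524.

n₁ = 13

With allocation ratio k = n₂/n₁ = 2.5, Var(x̄₁−x̄₂) = σ²(1/n₁ + 1/(k·n₁)) = σ²·(k+1)/(k·n₁).
So n₁ = (1 + 1/k)·((z_{α/2} + z_β)/d)² = 1.400 × (2.850/0.94)².
n₁ = 1.400 × 9.19 = 12.9.
Round up: n₁ = 13, giving n₂ = ⌈2.5 × 13⌉ = ⌈32.5⌉ = 33.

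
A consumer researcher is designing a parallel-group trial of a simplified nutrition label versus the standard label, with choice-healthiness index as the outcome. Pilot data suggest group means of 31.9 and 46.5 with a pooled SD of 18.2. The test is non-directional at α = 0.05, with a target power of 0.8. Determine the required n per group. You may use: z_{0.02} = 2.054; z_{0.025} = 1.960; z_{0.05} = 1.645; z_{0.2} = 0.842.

n = 25 per group

Cohen's d = |M₁ − M₂| / SD_pooled = |31.9 − 46.5| / 18.2 = 14.6 / 18.2 = 0.802.
For two independent groups with equal n: n = 2·((z_{α/2} + z_β) / d)².
z_{α/2} + z_β = 1.960 + 0.842 = 2.802.
n = 2 × (2.802 / 0.802)² = 2 × 3.494² = 2 × 12.21 = 24.4.
Round up to the next whole participant.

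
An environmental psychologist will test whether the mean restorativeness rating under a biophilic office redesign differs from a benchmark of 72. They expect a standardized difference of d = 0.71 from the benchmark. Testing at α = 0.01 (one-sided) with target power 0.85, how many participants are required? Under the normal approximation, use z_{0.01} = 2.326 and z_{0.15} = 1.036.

For a one-sample test: n = ((z_{α} + z_β) / d)².
z_{α} + z_β = 2.326 + 1.036 = 3.362.
n = (3.362 / 0.71)² = 4.735² = 22.42.
Round up.

n = 23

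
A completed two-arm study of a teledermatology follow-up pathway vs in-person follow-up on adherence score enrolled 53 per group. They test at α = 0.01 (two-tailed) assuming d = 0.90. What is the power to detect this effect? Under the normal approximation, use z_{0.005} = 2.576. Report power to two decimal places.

power ≈ 0.98

For two equal groups, power = Φ(d·√(n/2) − z_{α/2}).
d·√(n/2) = 0.90 × √(53/2) = 0.90 × 5.148 = 4.633.
z_β = 4.633 − 2.576 = 2.057.
Power = Φ(2.057) = 0.980.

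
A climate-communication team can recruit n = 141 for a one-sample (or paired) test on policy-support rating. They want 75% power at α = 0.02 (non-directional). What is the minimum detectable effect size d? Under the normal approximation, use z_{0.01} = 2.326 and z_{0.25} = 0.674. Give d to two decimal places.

For a single sample (or paired design) of n = 141: d_min = (z_{α/2} + z_β)/√n.
z-sum = 2.326 + 0.674 = 3.000.
d_min = 3.000 / √141 = 3.000 / 11.874 = 0.253.

d_min ≈ 0.25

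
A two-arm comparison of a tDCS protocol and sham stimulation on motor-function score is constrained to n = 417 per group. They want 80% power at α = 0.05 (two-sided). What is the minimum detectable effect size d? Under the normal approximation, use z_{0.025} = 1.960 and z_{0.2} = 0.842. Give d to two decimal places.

For two independent groups of n = 417 each: d_min = (z_{α/2} + z_β)·√(2/n).
z-sum = 1.960 + 0.842 = 2.802.
d_min = 2.802 × √(2/417) = 2.802 × 0.0693 = 0.194.

d_min ≈ 0.19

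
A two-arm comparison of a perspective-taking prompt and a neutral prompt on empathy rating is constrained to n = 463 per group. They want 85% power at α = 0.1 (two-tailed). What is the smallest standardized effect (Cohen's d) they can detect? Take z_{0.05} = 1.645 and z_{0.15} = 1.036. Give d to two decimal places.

For two independent groups of n = 463 each: d_min = (z_{α/2} + z_β)·√(2/n).
z-sum = 1.645 + 1.036 = 2.681.
d_min = 2.681 × √(2/463) = 2.681 × 0.0657 = 0.176.

d_min ≈ 0.18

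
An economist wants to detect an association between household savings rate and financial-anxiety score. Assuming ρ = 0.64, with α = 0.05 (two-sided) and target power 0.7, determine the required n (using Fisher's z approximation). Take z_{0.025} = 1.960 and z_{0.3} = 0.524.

n = 14

Fisher's z: C = ½·ln((1+r)/(1−r)) = ½·ln(4.5556) = 0.7582.
n = ((z_{α/2} + z_β)/C)² + 3.
(1.960 + 0.524) / 0.7582 = 2.484 / 0.7582 = 3.276.
n = 3.276² + 3 = 10.73 + 3 = 13.7.
Round up.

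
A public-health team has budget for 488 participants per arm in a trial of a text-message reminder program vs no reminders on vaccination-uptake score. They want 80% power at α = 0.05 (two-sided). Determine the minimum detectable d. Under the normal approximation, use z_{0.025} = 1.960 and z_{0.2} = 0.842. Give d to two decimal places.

For two independent groups of n = 488 each: d_min = (z_{α/2} + z_β)·√(2/n).
z-sum = 1.960 + 0.842 = 2.802.
d_min = 2.802 × √(2/488) = 2.802 × 0.0640 = 0.179.

d_min ≈ 0.18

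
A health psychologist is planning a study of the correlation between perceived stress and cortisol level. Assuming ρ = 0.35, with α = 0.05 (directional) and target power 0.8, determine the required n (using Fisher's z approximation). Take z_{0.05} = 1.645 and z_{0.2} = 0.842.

Fisher's z: C = ½·ln((1+r)/(1−r)) = ½·ln(2.0769) = 0.3654.
n = ((z_{α} + z_β)/C)² + 3.
(1.645 + 0.842) / 0.3654 = 2.487 / 0.3654 = 6.806.
n = 6.806² + 3 = 46.32 + 3 = 49.3.
Round up.

n = 50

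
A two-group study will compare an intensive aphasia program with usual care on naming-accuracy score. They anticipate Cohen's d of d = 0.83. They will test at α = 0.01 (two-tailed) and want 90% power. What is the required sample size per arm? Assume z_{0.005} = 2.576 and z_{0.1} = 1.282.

n = 44 per group

For two independent groups with equal n: n = 2·((z_{α/2} + z_β) / d)².
z_{α/2} + z_β = 2.576 + 1.282 = 3.858.
n = 2 × (3.858 / 0.83)² = 2 × 4.648² = 2 × 21.61 = 43.2.
Round up to the next whole participant.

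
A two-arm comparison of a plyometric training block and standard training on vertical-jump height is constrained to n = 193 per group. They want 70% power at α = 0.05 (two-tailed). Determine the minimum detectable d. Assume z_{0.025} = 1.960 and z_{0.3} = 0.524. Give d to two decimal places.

For two independent groups of n = 193 each: d_min = (z_{α/2} + z_β)·√(2/n).
z-sum = 1.960 + 0.524 = 2.484.
d_min = 2.484 × √(2/193) = 2.484 × 0.1018 = 0.253.

d_min ≈ 0.25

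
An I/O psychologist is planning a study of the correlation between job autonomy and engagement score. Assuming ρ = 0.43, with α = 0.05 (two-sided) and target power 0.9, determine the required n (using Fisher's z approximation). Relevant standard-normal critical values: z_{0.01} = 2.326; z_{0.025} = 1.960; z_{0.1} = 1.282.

n = 53

Fisher's z: C = ½·ln((1+r)/(1−r)) = ½·ln(2.5088) = 0.4599.
n = ((z_{α/2} + z_β)/C)² + 3.
(1.960 + 1.282) / 0.4599 = 3.242 / 0.4599 = 7.049.
n = 7.049² + 3 = 49.69 + 3 = 52.7.
Round up.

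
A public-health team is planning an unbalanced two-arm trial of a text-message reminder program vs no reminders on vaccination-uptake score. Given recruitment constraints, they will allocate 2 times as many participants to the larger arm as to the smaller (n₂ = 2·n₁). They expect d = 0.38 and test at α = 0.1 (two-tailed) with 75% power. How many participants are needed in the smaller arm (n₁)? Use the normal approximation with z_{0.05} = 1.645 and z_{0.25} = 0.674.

With allocation ratio k = n₂/n₁ = 2, Var(x̄₁−x̄₂) = σ²(1/n₁ + 1/(k·n₁)) = σ²·(k+1)/(k·n₁).
So n₁ = (1 + 1/k)·((z_{α/2} + z_β)/d)² = 1.500 × (2.319/0.38)².
n₁ = 1.500 × 37.24 = 55.9.
Round up: n₁ = 56, giving n₂ = 2 × 56 = 112.

n₁ = 56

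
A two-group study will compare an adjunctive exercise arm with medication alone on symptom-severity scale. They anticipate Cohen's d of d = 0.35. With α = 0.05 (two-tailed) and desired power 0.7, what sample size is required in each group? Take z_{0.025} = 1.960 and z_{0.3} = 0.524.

For two independent groups with equal n: n = 2·((z_{α/2} + z_β) / d)².
z_{α/2} + z_β = 1.960 + 0.524 = 2.484.
n = 2 × (2.484 / 0.35)² = 2 × 7.097² = 2 × 50.37 = 100.7.
Round up to the next whole participant.

n = 101 per group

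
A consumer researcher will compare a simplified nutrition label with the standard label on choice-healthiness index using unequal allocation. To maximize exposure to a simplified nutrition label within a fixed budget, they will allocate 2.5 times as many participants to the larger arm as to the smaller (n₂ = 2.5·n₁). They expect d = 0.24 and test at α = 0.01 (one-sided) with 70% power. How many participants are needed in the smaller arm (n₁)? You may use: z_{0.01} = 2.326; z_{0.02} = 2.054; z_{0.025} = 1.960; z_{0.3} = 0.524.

n₁ = 198

With allocation ratio k = n₂/n₁ = 2.5, Var(x̄₁−x̄₂) = σ²(1/n₁ + 1/(k·n₁)) = σ²·(k+1)/(k·n₁).
So n₁ = (1 + 1/k)·((z_{α} + z_β)/d)² = 1.400 × (2.850/0.24)².
n₁ = 1.400 × 141.02 = 197.4.
Round up: n₁ = 198, giving n₂ = 2.5 × 198 = 495.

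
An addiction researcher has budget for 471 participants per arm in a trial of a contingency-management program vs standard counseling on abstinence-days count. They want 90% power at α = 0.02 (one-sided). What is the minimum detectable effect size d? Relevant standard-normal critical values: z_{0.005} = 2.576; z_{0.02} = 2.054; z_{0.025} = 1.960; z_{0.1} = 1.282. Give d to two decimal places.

d_min ≈ 0.22

For two independent groups of n = 471 each: d_min = (z_{α} + z_β)·√(2/n).
z-sum = 2.054 + 1.282 = 3.336.
d_min = 3.336 × √(2/471) = 3.336 × 0.0652 = 0.217.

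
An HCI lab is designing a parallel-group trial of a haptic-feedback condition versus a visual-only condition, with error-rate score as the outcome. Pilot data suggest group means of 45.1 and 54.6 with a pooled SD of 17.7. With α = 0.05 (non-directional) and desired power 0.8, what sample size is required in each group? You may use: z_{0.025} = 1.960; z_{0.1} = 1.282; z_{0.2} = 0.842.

Cohen's d = |M₁ − M₂| / SD_pooled = |45.1 − 54.6| / 17.7 = 9.5 / 17.7 = 0.537.
For two independent groups with equal n: n = 2·((z_{α/2} + z_β) / d)².
z_{α/2} + z_β = 1.960 + 0.842 = 2.802.
n = 2 × (2.802 / 0.537)² = 2 × 5.218² = 2 × 27.23 = 54.5.
Round up to the next whole participant.

n = 55 per group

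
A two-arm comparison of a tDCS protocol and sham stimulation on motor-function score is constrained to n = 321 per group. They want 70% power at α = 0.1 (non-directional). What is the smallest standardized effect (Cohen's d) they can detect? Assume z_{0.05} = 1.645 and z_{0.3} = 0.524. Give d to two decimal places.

For two independent groups of n = 321 each: d_min = (z_{α/2} + z_β)·√(2/n).
z-sum = 1.645 + 0.524 = 2.169.
d_min = 2.169 × √(2/321) = 2.169 × 0.0789 = 0.171.

d_min ≈ 0.17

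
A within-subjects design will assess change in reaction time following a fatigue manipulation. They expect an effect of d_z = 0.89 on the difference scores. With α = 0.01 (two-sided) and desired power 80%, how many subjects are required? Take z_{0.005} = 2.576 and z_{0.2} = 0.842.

n = 15 pairs

For a paired (one-sample on differences) test: n = ((z_{α/2} + z_β) / d)².
z_{α/2} + z_β = 2.576 + 0.842 = 3.418.
n = (3.418 / 0.89)² = 3.840² = 14.75.
Round up.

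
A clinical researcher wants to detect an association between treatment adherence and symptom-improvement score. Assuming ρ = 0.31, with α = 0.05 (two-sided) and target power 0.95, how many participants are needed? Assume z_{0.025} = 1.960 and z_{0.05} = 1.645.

n = 130

Fisher's z: C = ½·ln((1+r)/(1−r)) = ½·ln(1.8986) = 0.3205.
n = ((z_{α/2} + z_β)/C)² + 3.
(1.960 + 1.645) / 0.3205 = 3.605 / 0.3205 = 11.248.
n = 11.248² + 3 = 126.52 + 3 = 129.5.
Round up.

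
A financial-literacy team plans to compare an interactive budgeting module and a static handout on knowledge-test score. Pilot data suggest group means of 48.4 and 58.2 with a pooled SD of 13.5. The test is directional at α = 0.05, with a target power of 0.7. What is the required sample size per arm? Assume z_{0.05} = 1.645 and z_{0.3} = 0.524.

Cohen's d = |M₁ − M₂| / SD_pooled = |48.4 − 58.2| / 13.5 = 9.8 / 13.5 = 0.726.
For two independent groups with equal n: n = 2·((z_{α} + z_β) / d)².
z_{α} + z_β = 1.645 + 0.524 = 2.169.
n = 2 × (2.169 / 0.726)² = 2 × 2.988² = 2 × 8.93 = 17.9.
Round up to the next whole participant.

n = 18 per group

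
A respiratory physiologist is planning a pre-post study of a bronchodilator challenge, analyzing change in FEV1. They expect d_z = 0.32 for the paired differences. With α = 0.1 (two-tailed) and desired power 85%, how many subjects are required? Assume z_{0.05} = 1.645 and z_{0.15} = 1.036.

For a paired (one-sample on differences) test: n = ((z_{α/2} + z_β) / d)².
z_{α/2} + z_β = 1.645 + 1.036 = 2.681.
n = (2.681 / 0.32)² = 8.378² = 70.19.
Round up.

n = 71 pairs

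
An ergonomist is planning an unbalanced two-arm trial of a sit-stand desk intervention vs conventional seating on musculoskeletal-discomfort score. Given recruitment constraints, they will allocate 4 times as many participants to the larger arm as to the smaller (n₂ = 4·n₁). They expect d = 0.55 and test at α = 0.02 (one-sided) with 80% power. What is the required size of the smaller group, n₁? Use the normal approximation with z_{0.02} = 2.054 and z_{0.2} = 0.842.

With allocation ratio k = n₂/n₁ = 4, Var(x̄₁−x̄₂) = σ²(1/n₁ + 1/(k·n₁)) = σ²·(k+1)/(k·n₁).
So n₁ = (1 + 1/k)·((z_{α} + z_β)/d)² = 1.250 × (2.896/0.55)².
n₁ = 1.250 × 27.73 = 34.7.
Round up: n₁ = 35, giving n₂ = 4 × 35 = 140.

n₁ = 35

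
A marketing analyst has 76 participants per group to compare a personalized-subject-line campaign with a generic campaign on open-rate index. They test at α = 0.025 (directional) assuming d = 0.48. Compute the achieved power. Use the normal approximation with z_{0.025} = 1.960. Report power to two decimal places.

power ≈ 0.84

For two equal groups, power = Φ(d·√(n/2) − z_{α}).
d·√(n/2) = 0.48 × √(76/2) = 0.48 × 6.164 = 2.959.
z_β = 2.959 − 1.960 = 0.999.
Power = Φ(0.999) = 0.841.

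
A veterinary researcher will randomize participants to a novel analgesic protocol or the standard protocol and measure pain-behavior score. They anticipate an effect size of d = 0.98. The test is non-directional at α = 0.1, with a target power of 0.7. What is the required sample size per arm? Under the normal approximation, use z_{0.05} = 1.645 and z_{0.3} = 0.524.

n = 10 per group

For two independent groups with equal n: n = 2·((z_{α/2} + z_β) / d)².
z_{α/2} + z_β = 1.645 + 0.524 = 2.169.
n = 2 × (2.169 / 0.98)² = 2 × 2.213² = 2 × 4.90 = 9.8.
Round up to the next whole participant.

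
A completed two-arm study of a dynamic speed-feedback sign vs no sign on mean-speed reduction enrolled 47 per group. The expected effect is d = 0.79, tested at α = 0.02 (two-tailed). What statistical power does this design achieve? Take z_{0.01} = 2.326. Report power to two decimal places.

For two equal groups, power = Φ(d·√(n/2) − z_{α/2}).
d·√(n/2) = 0.79 × √(47/2) = 0.79 × 4.848 = 3.830.
z_β = 3.830 − 2.326 = 1.504.
Power = Φ(1.504) = 0.934.

power ≈ 0.93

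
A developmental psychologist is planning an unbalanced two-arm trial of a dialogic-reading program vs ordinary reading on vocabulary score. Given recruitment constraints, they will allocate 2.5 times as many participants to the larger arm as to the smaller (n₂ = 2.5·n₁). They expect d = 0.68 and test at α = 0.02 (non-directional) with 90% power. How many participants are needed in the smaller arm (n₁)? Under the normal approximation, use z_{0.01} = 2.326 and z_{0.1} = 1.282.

n₁ = 40

With allocation ratio k = n₂/n₁ = 2.5, Var(x̄₁−x̄₂) = σ²(1/n₁ + 1/(k·n₁)) = σ²·(k+1)/(k·n₁).
So n₁ = (1 + 1/k)·((z_{α/2} + z_β)/d)² = 1.400 × (3.608/0.68)².
n₁ = 1.400 × 28.15 = 39.4.
Round up: n₁ = 40, giving n₂ = 2.5 × 40 = 100.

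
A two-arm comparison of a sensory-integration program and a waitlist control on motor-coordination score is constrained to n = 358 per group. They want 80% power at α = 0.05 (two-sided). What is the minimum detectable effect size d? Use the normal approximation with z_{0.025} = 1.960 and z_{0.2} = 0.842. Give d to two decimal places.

d_min ≈ 0.21

For two independent groups of n = 358 each: d_min = (z_{α/2} + z_β)·√(2/n).
z-sum = 1.960 + 0.842 = 2.802.
d_min = 2.802 × √(2/358) = 2.802 × 0.0747 = 0.209.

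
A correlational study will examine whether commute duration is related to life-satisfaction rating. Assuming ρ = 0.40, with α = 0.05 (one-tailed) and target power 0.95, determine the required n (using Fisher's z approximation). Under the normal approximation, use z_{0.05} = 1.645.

n = 64

Fisher's z: C = ½·ln((1+r)/(1−r)) = ½·ln(2.3333) = 0.4236.
n = ((z_{α} + z_β)/C)² + 3.
(1.645 + 1.645) / 0.4236 = 3.290 / 0.4236 = 7.767.
n = 7.767² + 3 = 60.32 + 3 = 63.3.
Round up.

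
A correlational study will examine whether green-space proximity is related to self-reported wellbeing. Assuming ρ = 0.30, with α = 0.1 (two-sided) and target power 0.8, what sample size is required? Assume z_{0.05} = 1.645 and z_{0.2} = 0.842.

n = 68

Fisher's z: C = ½·ln((1+r)/(1−r)) = ½·ln(1.8571) = 0.3095.
n = ((z_{α/2} + z_β)/C)² + 3.
(1.645 + 0.842) / 0.3095 = 2.487 / 0.3095 = 8.036.
n = 8.036² + 3 = 64.57 + 3 = 67.6.
Round up.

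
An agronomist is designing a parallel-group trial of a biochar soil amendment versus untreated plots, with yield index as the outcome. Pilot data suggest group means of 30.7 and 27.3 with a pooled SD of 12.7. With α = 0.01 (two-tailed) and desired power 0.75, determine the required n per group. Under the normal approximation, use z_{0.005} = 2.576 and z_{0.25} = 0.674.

Cohen's d = |M₁ − M₂| / SD_pooled = |30.7 − 27.3| / 12.7 = 3.4 / 12.7 = 0.268.
For two independent groups with equal n: n = 2·((z_{α/2} + z_β) / d)².
z_{α/2} + z_β = 2.576 + 0.674 = 3.250.
n = 2 × (3.250 / 0.268)² = 2 × 12.127² = 2 × 147.06 = 294.1.
Round up to the next whole participant.

n = 295 per group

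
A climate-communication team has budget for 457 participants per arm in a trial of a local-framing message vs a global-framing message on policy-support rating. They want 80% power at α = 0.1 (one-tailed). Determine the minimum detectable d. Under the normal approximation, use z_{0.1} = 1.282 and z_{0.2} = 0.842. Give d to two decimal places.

For two independent groups of n = 457 each: d_min = (z_{α} + z_β)·√(2/n).
z-sum = 1.282 + 0.842 = 2.124.
d_min = 2.124 × √(2/457) = 2.124 × 0.0662 = 0.141.

d_min ≈ 0.14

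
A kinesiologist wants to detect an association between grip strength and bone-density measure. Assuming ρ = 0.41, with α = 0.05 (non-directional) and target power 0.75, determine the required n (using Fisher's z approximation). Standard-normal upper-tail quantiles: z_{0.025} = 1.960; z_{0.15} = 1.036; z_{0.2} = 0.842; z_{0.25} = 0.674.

Fisher's z: C = ½·ln((1+r)/(1−r)) = ½·ln(2.3898) = 0.4356.
n = ((z_{α/2} + z_β)/C)² + 3.
(1.960 + 0.674) / 0.4356 = 2.634 / 0.4356 = 6.047.
n = 6.047² + 3 = 36.56 + 3 = 39.6.
Round up.

n = 40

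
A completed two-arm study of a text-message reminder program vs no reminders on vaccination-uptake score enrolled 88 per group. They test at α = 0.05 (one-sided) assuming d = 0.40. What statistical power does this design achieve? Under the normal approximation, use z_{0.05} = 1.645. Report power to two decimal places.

power ≈ 0.84

For two equal groups, power = Φ(d·√(n/2) − z_{α}).
d·√(n/2) = 0.40 × √(88/2) = 0.40 × 6.633 = 2.653.
z_β = 2.653 − 1.645 = 1.008.
Power = Φ(1.008) = 0.843.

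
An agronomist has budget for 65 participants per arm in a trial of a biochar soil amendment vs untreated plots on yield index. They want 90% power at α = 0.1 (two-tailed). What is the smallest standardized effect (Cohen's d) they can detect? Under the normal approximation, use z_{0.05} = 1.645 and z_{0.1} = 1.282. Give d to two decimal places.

For two independent groups of n = 65 each: d_min = (z_{α/2} + z_β)·√(2/n).
z-sum = 1.645 + 1.282 = 2.927.
d_min = 2.927 × √(2/65) = 2.927 × 0.1754 = 0.513.

d_min ≈ 0.51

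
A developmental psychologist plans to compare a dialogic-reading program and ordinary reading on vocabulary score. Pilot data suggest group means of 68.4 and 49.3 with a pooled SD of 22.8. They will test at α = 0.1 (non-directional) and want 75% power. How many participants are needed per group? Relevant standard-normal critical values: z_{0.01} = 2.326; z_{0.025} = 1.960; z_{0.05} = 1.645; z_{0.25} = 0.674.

Cohen's d = |M₁ − M₂| / SD_pooled = |68.4 − 49.3| / 22.8 = 19.1 / 22.8 = 0.838.
For two independent groups with equal n: n = 2·((z_{α/2} + z_β) / d)².
z_{α/2} + z_β = 1.645 + 0.674 = 2.319.
n = 2 × (2.319 / 0.838)² = 2 × 2.767² = 2 × 7.66 = 15.3.
Round up to the next whole participant.

n = 16 per group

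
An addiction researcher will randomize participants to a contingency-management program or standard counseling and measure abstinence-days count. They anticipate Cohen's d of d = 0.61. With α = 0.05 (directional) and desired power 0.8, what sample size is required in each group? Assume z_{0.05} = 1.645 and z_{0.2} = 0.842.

For two independent groups with equal n: n = 2·((z_{α} + z_β) / d)².
z_{α} + z_β = 1.645 + 0.842 = 2.487.
n = 2 × (2.487 / 0.61)² = 2 × 4.077² = 2 × 16.62 = 33.2.
Round up to the next whole participant.

n = 34 per group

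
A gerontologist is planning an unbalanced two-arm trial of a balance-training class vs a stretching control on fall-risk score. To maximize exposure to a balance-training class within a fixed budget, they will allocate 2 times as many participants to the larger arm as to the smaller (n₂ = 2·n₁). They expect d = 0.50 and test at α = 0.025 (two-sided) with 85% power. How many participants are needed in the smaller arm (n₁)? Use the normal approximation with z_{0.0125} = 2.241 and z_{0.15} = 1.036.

n₁ = 65

With allocation ratio k = n₂/n₁ = 2, Var(x̄₁−x̄₂) = σ²(1/n₁ + 1/(k·n₁)) = σ²·(k+1)/(k·n₁).
So n₁ = (1 + 1/k)·((z_{α/2} + z_β)/d)² = 1.500 × (3.277/0.50)².
n₁ = 1.500 × 42.95 = 64.4.
Round up: n₁ = 65, giving n₂ = 2 × 65 = 130.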